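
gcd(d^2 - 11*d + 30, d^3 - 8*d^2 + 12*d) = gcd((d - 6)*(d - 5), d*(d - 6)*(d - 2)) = d - 6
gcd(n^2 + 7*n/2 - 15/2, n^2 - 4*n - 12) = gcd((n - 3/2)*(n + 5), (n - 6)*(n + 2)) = 1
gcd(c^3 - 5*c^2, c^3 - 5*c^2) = c^3 - 5*c^2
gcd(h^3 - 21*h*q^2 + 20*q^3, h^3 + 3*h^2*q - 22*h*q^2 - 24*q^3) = -h + 4*q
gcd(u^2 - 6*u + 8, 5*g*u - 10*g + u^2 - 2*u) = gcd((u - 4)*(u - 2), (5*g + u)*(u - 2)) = u - 2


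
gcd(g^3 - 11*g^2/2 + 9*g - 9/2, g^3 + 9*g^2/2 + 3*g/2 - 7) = g - 1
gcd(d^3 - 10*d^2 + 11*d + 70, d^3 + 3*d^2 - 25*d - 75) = d - 5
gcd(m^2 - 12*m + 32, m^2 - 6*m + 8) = m - 4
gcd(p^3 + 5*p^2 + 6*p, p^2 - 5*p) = p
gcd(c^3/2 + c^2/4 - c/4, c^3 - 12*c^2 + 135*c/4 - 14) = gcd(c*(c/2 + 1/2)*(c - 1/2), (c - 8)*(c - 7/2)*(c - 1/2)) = c - 1/2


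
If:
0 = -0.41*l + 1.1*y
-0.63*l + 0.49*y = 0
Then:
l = 0.00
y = 0.00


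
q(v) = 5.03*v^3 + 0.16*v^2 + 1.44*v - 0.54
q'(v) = 15.09*v^2 + 0.32*v + 1.44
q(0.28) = -0.01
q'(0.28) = 2.71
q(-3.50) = -219.28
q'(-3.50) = 185.17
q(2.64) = 96.93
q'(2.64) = 107.46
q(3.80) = 283.25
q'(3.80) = 220.56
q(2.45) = 77.92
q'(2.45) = 92.80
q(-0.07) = -0.64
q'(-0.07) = 1.49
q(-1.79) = -31.45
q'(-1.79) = 49.22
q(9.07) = 3778.78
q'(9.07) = 1245.72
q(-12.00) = -8686.62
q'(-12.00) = 2170.56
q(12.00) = 8731.62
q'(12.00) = 2178.24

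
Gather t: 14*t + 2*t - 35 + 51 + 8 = 16*t + 24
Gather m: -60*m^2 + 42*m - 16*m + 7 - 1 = -60*m^2 + 26*m + 6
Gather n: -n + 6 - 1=5 - n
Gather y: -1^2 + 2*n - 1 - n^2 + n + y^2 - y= -n^2 + 3*n + y^2 - y - 2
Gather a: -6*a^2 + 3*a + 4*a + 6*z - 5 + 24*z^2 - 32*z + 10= -6*a^2 + 7*a + 24*z^2 - 26*z + 5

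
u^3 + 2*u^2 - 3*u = u*(u - 1)*(u + 3)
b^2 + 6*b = b*(b + 6)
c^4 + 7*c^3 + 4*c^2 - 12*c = c*(c - 1)*(c + 2)*(c + 6)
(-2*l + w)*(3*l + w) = -6*l^2 + l*w + w^2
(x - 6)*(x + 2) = x^2 - 4*x - 12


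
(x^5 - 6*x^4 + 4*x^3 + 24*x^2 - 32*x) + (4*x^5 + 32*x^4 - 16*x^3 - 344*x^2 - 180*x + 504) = 5*x^5 + 26*x^4 - 12*x^3 - 320*x^2 - 212*x + 504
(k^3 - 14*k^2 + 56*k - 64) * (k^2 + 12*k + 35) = k^5 - 2*k^4 - 77*k^3 + 118*k^2 + 1192*k - 2240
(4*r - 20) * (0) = 0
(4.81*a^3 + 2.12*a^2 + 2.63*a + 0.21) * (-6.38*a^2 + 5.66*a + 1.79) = -30.6878*a^5 + 13.699*a^4 + 3.8297*a^3 + 17.3408*a^2 + 5.8963*a + 0.3759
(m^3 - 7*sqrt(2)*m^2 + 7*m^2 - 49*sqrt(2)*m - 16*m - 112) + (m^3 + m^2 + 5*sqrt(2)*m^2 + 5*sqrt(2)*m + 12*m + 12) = 2*m^3 - 2*sqrt(2)*m^2 + 8*m^2 - 44*sqrt(2)*m - 4*m - 100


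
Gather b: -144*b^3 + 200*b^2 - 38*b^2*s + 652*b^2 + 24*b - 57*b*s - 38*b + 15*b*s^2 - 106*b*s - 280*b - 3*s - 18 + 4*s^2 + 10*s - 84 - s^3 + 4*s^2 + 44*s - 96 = -144*b^3 + b^2*(852 - 38*s) + b*(15*s^2 - 163*s - 294) - s^3 + 8*s^2 + 51*s - 198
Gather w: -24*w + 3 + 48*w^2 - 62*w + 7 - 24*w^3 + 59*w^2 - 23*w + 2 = -24*w^3 + 107*w^2 - 109*w + 12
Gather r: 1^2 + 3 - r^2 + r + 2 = -r^2 + r + 6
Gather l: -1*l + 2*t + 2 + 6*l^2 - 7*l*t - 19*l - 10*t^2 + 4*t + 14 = 6*l^2 + l*(-7*t - 20) - 10*t^2 + 6*t + 16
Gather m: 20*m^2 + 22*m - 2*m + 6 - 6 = 20*m^2 + 20*m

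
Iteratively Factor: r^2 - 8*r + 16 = (r - 4)*(r - 4)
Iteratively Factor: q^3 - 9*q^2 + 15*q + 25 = (q - 5)*(q^2 - 4*q - 5) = (q - 5)*(q + 1)*(q - 5)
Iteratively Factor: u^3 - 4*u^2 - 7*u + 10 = (u - 5)*(u^2 + u - 2) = (u - 5)*(u - 1)*(u + 2)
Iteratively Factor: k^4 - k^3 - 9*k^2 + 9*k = (k - 1)*(k^3 - 9*k) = (k - 1)*(k + 3)*(k^2 - 3*k) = k*(k - 1)*(k + 3)*(k - 3)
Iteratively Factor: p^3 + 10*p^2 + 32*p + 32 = (p + 4)*(p^2 + 6*p + 8) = (p + 2)*(p + 4)*(p + 4)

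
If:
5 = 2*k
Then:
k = 5/2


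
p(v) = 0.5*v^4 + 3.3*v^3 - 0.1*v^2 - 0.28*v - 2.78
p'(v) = 2.0*v^3 + 9.9*v^2 - 0.2*v - 0.28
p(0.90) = -0.38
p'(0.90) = 9.02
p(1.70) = 16.84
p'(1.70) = 37.82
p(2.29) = 49.43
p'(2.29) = 75.20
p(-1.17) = -6.94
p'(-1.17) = 10.30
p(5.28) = 867.31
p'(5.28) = 569.06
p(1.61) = 13.64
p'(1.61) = 33.41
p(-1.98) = -20.55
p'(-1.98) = 23.40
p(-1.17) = -6.94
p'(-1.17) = 10.30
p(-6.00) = -69.50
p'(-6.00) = -74.68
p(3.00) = 125.08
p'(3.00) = 142.22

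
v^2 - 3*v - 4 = (v - 4)*(v + 1)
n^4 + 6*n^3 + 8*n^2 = n^2*(n + 2)*(n + 4)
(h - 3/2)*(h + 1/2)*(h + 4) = h^3 + 3*h^2 - 19*h/4 - 3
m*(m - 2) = m^2 - 2*m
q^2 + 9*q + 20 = (q + 4)*(q + 5)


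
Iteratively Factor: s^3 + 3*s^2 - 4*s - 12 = (s - 2)*(s^2 + 5*s + 6) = (s - 2)*(s + 3)*(s + 2)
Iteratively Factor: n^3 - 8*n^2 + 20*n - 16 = (n - 4)*(n^2 - 4*n + 4) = (n - 4)*(n - 2)*(n - 2)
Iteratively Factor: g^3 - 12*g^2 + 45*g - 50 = (g - 2)*(g^2 - 10*g + 25) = (g - 5)*(g - 2)*(g - 5)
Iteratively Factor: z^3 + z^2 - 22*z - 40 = (z + 2)*(z^2 - z - 20) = (z - 5)*(z + 2)*(z + 4)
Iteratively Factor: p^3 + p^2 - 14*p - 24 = (p + 2)*(p^2 - p - 12) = (p + 2)*(p + 3)*(p - 4)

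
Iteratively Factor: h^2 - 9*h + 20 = (h - 5)*(h - 4)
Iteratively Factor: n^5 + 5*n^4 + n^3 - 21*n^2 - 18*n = (n - 2)*(n^4 + 7*n^3 + 15*n^2 + 9*n) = n*(n - 2)*(n^3 + 7*n^2 + 15*n + 9) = n*(n - 2)*(n + 1)*(n^2 + 6*n + 9) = n*(n - 2)*(n + 1)*(n + 3)*(n + 3)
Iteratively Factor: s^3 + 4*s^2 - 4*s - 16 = (s - 2)*(s^2 + 6*s + 8) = (s - 2)*(s + 2)*(s + 4)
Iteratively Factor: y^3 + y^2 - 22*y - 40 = (y + 2)*(y^2 - y - 20) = (y - 5)*(y + 2)*(y + 4)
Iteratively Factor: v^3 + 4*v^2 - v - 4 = (v - 1)*(v^2 + 5*v + 4) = (v - 1)*(v + 1)*(v + 4)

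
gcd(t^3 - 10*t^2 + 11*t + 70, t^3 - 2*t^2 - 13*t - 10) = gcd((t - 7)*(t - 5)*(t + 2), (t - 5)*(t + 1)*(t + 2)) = t^2 - 3*t - 10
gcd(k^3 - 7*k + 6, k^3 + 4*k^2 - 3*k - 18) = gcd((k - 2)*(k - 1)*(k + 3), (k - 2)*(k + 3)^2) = k^2 + k - 6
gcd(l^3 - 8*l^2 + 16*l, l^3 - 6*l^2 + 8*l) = l^2 - 4*l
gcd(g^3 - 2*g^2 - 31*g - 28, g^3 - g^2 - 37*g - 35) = g^2 - 6*g - 7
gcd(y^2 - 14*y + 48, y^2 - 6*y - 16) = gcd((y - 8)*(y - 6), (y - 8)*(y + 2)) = y - 8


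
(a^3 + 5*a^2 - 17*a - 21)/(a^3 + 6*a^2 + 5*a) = (a^2 + 4*a - 21)/(a*(a + 5))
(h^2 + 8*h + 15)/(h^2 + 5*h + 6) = (h + 5)/(h + 2)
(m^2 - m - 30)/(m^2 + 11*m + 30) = (m - 6)/(m + 6)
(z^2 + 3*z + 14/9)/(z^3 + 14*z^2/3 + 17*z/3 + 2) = (z + 7/3)/(z^2 + 4*z + 3)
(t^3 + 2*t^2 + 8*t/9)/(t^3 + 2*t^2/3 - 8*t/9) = (3*t + 2)/(3*t - 2)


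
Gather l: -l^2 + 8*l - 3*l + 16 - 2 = -l^2 + 5*l + 14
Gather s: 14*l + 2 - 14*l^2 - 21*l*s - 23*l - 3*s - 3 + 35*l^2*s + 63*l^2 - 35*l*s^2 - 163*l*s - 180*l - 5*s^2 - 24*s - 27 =49*l^2 - 189*l + s^2*(-35*l - 5) + s*(35*l^2 - 184*l - 27) - 28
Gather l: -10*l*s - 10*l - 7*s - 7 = l*(-10*s - 10) - 7*s - 7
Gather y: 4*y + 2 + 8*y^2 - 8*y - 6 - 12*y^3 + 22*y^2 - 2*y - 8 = -12*y^3 + 30*y^2 - 6*y - 12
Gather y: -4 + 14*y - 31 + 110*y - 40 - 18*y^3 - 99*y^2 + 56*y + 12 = -18*y^3 - 99*y^2 + 180*y - 63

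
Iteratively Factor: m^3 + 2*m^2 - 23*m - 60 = (m - 5)*(m^2 + 7*m + 12) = (m - 5)*(m + 3)*(m + 4)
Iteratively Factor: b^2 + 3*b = (b)*(b + 3)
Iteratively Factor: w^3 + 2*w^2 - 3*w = (w)*(w^2 + 2*w - 3) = w*(w + 3)*(w - 1)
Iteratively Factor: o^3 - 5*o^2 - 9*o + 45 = (o + 3)*(o^2 - 8*o + 15) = (o - 3)*(o + 3)*(o - 5)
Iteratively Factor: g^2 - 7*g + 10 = (g - 2)*(g - 5)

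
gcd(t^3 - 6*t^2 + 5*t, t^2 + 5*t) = t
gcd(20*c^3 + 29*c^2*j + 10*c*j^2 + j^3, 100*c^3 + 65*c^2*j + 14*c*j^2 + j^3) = 20*c^2 + 9*c*j + j^2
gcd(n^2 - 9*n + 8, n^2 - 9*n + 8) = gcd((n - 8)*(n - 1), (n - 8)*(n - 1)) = n^2 - 9*n + 8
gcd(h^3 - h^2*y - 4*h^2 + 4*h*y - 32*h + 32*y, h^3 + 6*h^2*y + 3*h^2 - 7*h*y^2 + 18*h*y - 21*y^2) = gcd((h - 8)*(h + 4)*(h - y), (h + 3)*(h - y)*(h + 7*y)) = -h + y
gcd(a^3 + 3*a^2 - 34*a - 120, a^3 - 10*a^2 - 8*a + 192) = a^2 - 2*a - 24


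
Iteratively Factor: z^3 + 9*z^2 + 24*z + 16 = (z + 4)*(z^2 + 5*z + 4) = (z + 1)*(z + 4)*(z + 4)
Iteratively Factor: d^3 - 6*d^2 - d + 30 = (d - 3)*(d^2 - 3*d - 10) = (d - 3)*(d + 2)*(d - 5)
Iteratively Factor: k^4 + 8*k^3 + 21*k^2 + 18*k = (k + 3)*(k^3 + 5*k^2 + 6*k) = (k + 3)^2*(k^2 + 2*k) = k*(k + 3)^2*(k + 2)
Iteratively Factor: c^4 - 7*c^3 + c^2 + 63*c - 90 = (c - 2)*(c^3 - 5*c^2 - 9*c + 45) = (c - 2)*(c + 3)*(c^2 - 8*c + 15) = (c - 3)*(c - 2)*(c + 3)*(c - 5)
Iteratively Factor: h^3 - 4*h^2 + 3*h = (h - 1)*(h^2 - 3*h) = (h - 3)*(h - 1)*(h)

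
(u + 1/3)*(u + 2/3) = u^2 + u + 2/9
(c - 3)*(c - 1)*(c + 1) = c^3 - 3*c^2 - c + 3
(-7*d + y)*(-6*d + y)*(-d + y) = -42*d^3 + 55*d^2*y - 14*d*y^2 + y^3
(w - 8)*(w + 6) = w^2 - 2*w - 48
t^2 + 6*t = t*(t + 6)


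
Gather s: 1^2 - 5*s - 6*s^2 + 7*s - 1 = -6*s^2 + 2*s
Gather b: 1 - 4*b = 1 - 4*b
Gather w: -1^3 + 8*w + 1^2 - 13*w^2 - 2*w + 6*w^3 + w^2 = 6*w^3 - 12*w^2 + 6*w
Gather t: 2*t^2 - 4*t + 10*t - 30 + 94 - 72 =2*t^2 + 6*t - 8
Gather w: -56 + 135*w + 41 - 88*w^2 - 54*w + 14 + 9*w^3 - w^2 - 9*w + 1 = 9*w^3 - 89*w^2 + 72*w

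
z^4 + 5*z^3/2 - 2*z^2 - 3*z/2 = z*(z - 1)*(z + 1/2)*(z + 3)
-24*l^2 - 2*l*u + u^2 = (-6*l + u)*(4*l + u)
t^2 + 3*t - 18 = (t - 3)*(t + 6)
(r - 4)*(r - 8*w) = r^2 - 8*r*w - 4*r + 32*w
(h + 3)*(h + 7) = h^2 + 10*h + 21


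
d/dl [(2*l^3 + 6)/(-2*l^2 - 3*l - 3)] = 2*(-3*l^2*(2*l^2 + 3*l + 3) + (4*l + 3)*(l^3 + 3))/(2*l^2 + 3*l + 3)^2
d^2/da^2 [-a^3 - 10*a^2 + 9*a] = -6*a - 20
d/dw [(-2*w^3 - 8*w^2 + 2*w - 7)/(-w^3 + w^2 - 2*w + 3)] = (-10*w^4 + 12*w^3 - 25*w^2 - 34*w - 8)/(w^6 - 2*w^5 + 5*w^4 - 10*w^3 + 10*w^2 - 12*w + 9)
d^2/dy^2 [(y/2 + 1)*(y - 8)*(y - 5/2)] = 3*y - 17/2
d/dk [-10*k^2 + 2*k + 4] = 2 - 20*k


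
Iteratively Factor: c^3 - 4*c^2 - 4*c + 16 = (c - 2)*(c^2 - 2*c - 8) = (c - 4)*(c - 2)*(c + 2)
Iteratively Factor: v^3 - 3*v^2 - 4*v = (v - 4)*(v^2 + v) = (v - 4)*(v + 1)*(v)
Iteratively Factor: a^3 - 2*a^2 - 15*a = (a - 5)*(a^2 + 3*a) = (a - 5)*(a + 3)*(a)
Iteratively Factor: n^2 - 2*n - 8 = (n - 4)*(n + 2)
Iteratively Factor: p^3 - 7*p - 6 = (p - 3)*(p^2 + 3*p + 2) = (p - 3)*(p + 2)*(p + 1)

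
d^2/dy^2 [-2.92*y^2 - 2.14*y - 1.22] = -5.84000000000000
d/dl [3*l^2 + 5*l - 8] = 6*l + 5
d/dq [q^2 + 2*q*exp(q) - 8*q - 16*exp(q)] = 2*q*exp(q) + 2*q - 14*exp(q) - 8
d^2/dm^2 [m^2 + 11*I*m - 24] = 2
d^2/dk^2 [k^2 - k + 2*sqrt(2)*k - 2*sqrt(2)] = 2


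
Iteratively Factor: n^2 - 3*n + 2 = (n - 2)*(n - 1)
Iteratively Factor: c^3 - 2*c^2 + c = (c)*(c^2 - 2*c + 1) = c*(c - 1)*(c - 1)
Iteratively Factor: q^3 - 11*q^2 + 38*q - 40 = (q - 2)*(q^2 - 9*q + 20) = (q - 5)*(q - 2)*(q - 4)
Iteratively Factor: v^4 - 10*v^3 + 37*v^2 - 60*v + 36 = (v - 3)*(v^3 - 7*v^2 + 16*v - 12) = (v - 3)^2*(v^2 - 4*v + 4) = (v - 3)^2*(v - 2)*(v - 2)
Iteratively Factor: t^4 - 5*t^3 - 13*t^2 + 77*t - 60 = (t + 4)*(t^3 - 9*t^2 + 23*t - 15) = (t - 5)*(t + 4)*(t^2 - 4*t + 3) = (t - 5)*(t - 3)*(t + 4)*(t - 1)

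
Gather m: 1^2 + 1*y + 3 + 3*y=4*y + 4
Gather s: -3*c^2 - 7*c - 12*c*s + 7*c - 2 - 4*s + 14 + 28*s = -3*c^2 + s*(24 - 12*c) + 12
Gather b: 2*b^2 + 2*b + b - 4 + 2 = 2*b^2 + 3*b - 2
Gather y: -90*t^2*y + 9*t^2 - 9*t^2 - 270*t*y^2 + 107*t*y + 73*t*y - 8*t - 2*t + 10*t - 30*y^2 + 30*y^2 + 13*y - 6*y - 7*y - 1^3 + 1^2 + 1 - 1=-270*t*y^2 + y*(-90*t^2 + 180*t)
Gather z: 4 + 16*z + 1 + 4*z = 20*z + 5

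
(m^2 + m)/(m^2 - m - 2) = m/(m - 2)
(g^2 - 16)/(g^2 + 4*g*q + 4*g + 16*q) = (g - 4)/(g + 4*q)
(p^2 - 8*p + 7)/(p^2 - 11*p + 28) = (p - 1)/(p - 4)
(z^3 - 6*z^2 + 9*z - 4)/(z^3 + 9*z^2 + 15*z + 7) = (z^3 - 6*z^2 + 9*z - 4)/(z^3 + 9*z^2 + 15*z + 7)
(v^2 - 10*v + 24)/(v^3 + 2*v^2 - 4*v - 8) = (v^2 - 10*v + 24)/(v^3 + 2*v^2 - 4*v - 8)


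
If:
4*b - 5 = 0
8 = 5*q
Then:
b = 5/4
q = 8/5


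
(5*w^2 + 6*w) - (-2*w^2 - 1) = 7*w^2 + 6*w + 1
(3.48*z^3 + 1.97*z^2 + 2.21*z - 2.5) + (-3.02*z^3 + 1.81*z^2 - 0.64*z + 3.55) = 0.46*z^3 + 3.78*z^2 + 1.57*z + 1.05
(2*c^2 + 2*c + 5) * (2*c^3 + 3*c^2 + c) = 4*c^5 + 10*c^4 + 18*c^3 + 17*c^2 + 5*c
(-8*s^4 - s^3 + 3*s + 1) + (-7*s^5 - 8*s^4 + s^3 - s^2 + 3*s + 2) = -7*s^5 - 16*s^4 - s^2 + 6*s + 3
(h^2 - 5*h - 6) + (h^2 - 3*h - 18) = 2*h^2 - 8*h - 24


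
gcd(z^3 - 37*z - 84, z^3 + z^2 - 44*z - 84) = z - 7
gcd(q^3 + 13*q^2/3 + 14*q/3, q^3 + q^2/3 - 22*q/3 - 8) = q + 2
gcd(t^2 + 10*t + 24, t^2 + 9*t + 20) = t + 4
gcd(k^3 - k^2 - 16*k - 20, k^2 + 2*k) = k + 2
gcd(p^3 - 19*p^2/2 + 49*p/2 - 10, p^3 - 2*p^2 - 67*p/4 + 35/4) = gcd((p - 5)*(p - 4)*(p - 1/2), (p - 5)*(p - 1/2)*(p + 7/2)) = p^2 - 11*p/2 + 5/2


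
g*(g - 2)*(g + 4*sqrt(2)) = g^3 - 2*g^2 + 4*sqrt(2)*g^2 - 8*sqrt(2)*g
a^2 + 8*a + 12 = (a + 2)*(a + 6)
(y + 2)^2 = y^2 + 4*y + 4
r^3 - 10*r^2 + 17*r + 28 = (r - 7)*(r - 4)*(r + 1)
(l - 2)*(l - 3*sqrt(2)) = l^2 - 3*sqrt(2)*l - 2*l + 6*sqrt(2)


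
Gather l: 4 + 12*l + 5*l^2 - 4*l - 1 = 5*l^2 + 8*l + 3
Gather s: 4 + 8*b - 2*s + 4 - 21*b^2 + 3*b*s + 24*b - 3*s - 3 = -21*b^2 + 32*b + s*(3*b - 5) + 5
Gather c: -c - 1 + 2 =1 - c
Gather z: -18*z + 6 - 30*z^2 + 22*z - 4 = -30*z^2 + 4*z + 2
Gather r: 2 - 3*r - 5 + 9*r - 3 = 6*r - 6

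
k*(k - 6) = k^2 - 6*k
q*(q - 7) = q^2 - 7*q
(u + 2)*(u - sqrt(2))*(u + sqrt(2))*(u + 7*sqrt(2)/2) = u^4 + 2*u^3 + 7*sqrt(2)*u^3/2 - 2*u^2 + 7*sqrt(2)*u^2 - 7*sqrt(2)*u - 4*u - 14*sqrt(2)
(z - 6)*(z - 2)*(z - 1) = z^3 - 9*z^2 + 20*z - 12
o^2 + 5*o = o*(o + 5)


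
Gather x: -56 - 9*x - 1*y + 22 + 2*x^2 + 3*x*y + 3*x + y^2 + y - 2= 2*x^2 + x*(3*y - 6) + y^2 - 36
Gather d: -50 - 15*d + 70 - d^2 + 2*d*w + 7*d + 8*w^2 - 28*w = -d^2 + d*(2*w - 8) + 8*w^2 - 28*w + 20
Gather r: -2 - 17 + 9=-10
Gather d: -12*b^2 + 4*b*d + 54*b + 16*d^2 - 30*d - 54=-12*b^2 + 54*b + 16*d^2 + d*(4*b - 30) - 54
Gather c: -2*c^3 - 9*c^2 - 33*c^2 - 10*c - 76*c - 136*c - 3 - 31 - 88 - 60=-2*c^3 - 42*c^2 - 222*c - 182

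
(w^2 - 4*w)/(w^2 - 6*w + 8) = w/(w - 2)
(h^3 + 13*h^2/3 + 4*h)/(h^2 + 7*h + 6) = h*(3*h^2 + 13*h + 12)/(3*(h^2 + 7*h + 6))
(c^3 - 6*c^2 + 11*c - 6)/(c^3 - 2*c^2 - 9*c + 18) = (c - 1)/(c + 3)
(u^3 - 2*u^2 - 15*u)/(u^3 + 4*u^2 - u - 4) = u*(u^2 - 2*u - 15)/(u^3 + 4*u^2 - u - 4)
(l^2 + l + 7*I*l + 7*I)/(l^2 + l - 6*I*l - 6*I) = (l + 7*I)/(l - 6*I)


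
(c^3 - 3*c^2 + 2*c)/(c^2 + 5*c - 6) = c*(c - 2)/(c + 6)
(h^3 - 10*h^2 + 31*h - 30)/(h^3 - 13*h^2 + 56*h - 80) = (h^2 - 5*h + 6)/(h^2 - 8*h + 16)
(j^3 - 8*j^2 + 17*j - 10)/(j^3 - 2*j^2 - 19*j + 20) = (j - 2)/(j + 4)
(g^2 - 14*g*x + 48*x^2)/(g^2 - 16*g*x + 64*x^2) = (-g + 6*x)/(-g + 8*x)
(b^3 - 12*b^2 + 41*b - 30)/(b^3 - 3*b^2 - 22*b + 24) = (b - 5)/(b + 4)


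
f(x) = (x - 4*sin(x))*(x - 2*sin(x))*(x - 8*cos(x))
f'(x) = (1 - 4*cos(x))*(x - 2*sin(x))*(x - 8*cos(x)) + (1 - 2*cos(x))*(x - 4*sin(x))*(x - 8*cos(x)) + (x - 4*sin(x))*(x - 2*sin(x))*(8*sin(x) + 1) = (x - 4*sin(x))*(x - 2*sin(x))*(8*sin(x) + 1) - (x - 4*sin(x))*(x - 8*cos(x))*(2*cos(x) - 1) - (x - 2*sin(x))*(x - 8*cos(x))*(4*cos(x) - 1)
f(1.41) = 0.18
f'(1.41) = 12.49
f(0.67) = -5.81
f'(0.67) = -6.42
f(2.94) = 58.55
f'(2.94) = 217.00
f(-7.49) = -218.03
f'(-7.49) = -150.05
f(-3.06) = 38.92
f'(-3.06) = -108.43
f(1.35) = -0.62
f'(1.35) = 14.13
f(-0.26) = -1.56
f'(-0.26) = 11.34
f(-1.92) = -0.06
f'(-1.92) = 2.94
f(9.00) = 979.04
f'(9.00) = 1214.76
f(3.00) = 72.28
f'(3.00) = 240.55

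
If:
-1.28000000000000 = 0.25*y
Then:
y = -5.12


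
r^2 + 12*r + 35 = (r + 5)*(r + 7)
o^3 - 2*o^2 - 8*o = o*(o - 4)*(o + 2)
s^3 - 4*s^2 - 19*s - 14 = (s - 7)*(s + 1)*(s + 2)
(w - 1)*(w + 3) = w^2 + 2*w - 3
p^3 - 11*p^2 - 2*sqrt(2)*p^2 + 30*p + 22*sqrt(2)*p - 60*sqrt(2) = (p - 6)*(p - 5)*(p - 2*sqrt(2))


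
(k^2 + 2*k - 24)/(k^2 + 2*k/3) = 3*(k^2 + 2*k - 24)/(k*(3*k + 2))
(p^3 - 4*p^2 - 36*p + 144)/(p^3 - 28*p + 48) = (p - 6)/(p - 2)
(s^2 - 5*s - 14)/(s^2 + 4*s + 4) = (s - 7)/(s + 2)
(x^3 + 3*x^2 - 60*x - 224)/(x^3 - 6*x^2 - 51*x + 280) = (x + 4)/(x - 5)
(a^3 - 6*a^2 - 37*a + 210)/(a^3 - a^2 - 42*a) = (a - 5)/a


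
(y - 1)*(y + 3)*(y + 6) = y^3 + 8*y^2 + 9*y - 18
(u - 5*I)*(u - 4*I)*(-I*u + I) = -I*u^3 - 9*u^2 + I*u^2 + 9*u + 20*I*u - 20*I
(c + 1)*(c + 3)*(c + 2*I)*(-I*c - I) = -I*c^4 + 2*c^3 - 5*I*c^3 + 10*c^2 - 7*I*c^2 + 14*c - 3*I*c + 6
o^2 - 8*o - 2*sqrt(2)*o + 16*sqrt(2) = (o - 8)*(o - 2*sqrt(2))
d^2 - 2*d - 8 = (d - 4)*(d + 2)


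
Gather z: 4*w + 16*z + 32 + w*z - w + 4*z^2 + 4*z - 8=3*w + 4*z^2 + z*(w + 20) + 24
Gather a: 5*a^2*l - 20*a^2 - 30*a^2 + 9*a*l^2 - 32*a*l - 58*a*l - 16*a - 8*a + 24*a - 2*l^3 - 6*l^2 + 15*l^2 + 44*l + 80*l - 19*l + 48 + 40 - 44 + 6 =a^2*(5*l - 50) + a*(9*l^2 - 90*l) - 2*l^3 + 9*l^2 + 105*l + 50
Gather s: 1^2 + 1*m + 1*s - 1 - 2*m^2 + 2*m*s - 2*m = -2*m^2 - m + s*(2*m + 1)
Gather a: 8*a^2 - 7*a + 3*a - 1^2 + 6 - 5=8*a^2 - 4*a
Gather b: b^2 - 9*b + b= b^2 - 8*b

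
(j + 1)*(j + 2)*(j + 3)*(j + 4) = j^4 + 10*j^3 + 35*j^2 + 50*j + 24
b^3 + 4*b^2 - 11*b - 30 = (b - 3)*(b + 2)*(b + 5)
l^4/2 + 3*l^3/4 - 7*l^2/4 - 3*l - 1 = (l/2 + 1/2)*(l - 2)*(l + 1/2)*(l + 2)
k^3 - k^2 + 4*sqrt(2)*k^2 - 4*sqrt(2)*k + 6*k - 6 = (k - 1)*(k + sqrt(2))*(k + 3*sqrt(2))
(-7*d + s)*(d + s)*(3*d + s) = -21*d^3 - 25*d^2*s - 3*d*s^2 + s^3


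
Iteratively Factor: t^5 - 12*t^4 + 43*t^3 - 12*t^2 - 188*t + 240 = (t - 3)*(t^4 - 9*t^3 + 16*t^2 + 36*t - 80) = (t - 5)*(t - 3)*(t^3 - 4*t^2 - 4*t + 16) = (t - 5)*(t - 3)*(t + 2)*(t^2 - 6*t + 8) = (t - 5)*(t - 4)*(t - 3)*(t + 2)*(t - 2)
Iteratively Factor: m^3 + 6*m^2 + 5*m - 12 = (m + 3)*(m^2 + 3*m - 4) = (m - 1)*(m + 3)*(m + 4)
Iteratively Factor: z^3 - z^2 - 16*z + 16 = (z + 4)*(z^2 - 5*z + 4) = (z - 4)*(z + 4)*(z - 1)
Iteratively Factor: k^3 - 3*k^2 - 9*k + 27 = (k - 3)*(k^2 - 9) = (k - 3)*(k + 3)*(k - 3)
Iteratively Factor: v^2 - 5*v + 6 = (v - 2)*(v - 3)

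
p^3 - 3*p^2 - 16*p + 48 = (p - 4)*(p - 3)*(p + 4)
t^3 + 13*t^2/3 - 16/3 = (t - 1)*(t + 4/3)*(t + 4)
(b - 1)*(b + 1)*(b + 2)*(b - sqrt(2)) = b^4 - sqrt(2)*b^3 + 2*b^3 - 2*sqrt(2)*b^2 - b^2 - 2*b + sqrt(2)*b + 2*sqrt(2)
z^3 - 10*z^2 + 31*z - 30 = (z - 5)*(z - 3)*(z - 2)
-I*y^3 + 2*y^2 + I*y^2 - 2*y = y*(y + 2*I)*(-I*y + I)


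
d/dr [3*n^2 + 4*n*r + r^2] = 4*n + 2*r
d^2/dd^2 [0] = 0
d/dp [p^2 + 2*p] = 2*p + 2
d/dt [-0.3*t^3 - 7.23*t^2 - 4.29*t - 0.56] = -0.9*t^2 - 14.46*t - 4.29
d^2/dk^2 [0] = 0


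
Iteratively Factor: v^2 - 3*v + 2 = (v - 2)*(v - 1)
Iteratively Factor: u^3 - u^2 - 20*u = (u)*(u^2 - u - 20) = u*(u + 4)*(u - 5)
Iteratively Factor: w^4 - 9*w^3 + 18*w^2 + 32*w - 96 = (w - 4)*(w^3 - 5*w^2 - 2*w + 24) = (w - 4)*(w - 3)*(w^2 - 2*w - 8) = (w - 4)*(w - 3)*(w + 2)*(w - 4)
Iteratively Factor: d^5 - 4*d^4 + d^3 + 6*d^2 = (d + 1)*(d^4 - 5*d^3 + 6*d^2) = d*(d + 1)*(d^3 - 5*d^2 + 6*d) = d*(d - 3)*(d + 1)*(d^2 - 2*d) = d*(d - 3)*(d - 2)*(d + 1)*(d)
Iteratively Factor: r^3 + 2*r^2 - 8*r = (r - 2)*(r^2 + 4*r) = r*(r - 2)*(r + 4)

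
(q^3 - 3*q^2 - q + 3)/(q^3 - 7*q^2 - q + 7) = (q - 3)/(q - 7)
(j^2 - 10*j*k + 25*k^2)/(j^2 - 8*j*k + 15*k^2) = (j - 5*k)/(j - 3*k)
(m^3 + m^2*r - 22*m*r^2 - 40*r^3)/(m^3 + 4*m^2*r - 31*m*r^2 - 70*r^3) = (m + 4*r)/(m + 7*r)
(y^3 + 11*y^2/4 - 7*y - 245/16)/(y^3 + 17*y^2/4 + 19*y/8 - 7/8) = (8*y^2 - 6*y - 35)/(2*(4*y^2 + 3*y - 1))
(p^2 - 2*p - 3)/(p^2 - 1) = (p - 3)/(p - 1)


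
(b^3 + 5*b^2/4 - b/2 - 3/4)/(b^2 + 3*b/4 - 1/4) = (4*b^2 + b - 3)/(4*b - 1)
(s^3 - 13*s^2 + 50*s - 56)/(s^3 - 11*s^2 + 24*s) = (s^3 - 13*s^2 + 50*s - 56)/(s*(s^2 - 11*s + 24))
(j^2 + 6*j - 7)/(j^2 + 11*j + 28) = (j - 1)/(j + 4)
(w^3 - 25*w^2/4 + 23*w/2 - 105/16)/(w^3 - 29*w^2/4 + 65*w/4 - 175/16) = (2*w - 3)/(2*w - 5)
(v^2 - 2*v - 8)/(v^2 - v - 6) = (v - 4)/(v - 3)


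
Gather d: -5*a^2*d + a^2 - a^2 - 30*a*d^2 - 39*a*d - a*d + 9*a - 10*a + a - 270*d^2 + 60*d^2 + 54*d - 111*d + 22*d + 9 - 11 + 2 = d^2*(-30*a - 210) + d*(-5*a^2 - 40*a - 35)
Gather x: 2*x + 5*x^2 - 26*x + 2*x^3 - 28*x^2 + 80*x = 2*x^3 - 23*x^2 + 56*x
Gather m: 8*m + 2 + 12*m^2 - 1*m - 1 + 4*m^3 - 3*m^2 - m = 4*m^3 + 9*m^2 + 6*m + 1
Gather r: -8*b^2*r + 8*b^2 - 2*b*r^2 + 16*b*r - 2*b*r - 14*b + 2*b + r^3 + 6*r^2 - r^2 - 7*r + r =8*b^2 - 12*b + r^3 + r^2*(5 - 2*b) + r*(-8*b^2 + 14*b - 6)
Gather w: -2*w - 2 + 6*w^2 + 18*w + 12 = 6*w^2 + 16*w + 10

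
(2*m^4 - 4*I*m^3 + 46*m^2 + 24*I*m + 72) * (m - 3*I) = 2*m^5 - 10*I*m^4 + 34*m^3 - 114*I*m^2 + 144*m - 216*I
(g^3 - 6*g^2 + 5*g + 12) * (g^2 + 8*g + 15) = g^5 + 2*g^4 - 28*g^3 - 38*g^2 + 171*g + 180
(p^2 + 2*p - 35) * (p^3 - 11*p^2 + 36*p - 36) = p^5 - 9*p^4 - 21*p^3 + 421*p^2 - 1332*p + 1260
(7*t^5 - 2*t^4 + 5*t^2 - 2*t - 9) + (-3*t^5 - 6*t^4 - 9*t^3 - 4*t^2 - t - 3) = 4*t^5 - 8*t^4 - 9*t^3 + t^2 - 3*t - 12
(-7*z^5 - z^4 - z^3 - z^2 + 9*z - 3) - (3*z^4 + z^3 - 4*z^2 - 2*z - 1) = -7*z^5 - 4*z^4 - 2*z^3 + 3*z^2 + 11*z - 2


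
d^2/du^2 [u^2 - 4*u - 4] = 2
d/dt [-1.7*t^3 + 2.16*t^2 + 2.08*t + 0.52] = -5.1*t^2 + 4.32*t + 2.08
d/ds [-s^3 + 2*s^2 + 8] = s*(4 - 3*s)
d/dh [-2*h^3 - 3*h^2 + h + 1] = -6*h^2 - 6*h + 1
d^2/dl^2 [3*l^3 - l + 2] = 18*l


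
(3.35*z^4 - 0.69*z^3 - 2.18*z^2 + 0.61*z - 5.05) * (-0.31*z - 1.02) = -1.0385*z^5 - 3.2031*z^4 + 1.3796*z^3 + 2.0345*z^2 + 0.9433*z + 5.151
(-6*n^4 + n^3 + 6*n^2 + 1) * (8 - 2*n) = 12*n^5 - 50*n^4 - 4*n^3 + 48*n^2 - 2*n + 8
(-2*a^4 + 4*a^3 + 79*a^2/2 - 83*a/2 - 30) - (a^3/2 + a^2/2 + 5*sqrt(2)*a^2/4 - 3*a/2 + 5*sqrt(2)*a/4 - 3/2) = -2*a^4 + 7*a^3/2 - 5*sqrt(2)*a^2/4 + 39*a^2 - 40*a - 5*sqrt(2)*a/4 - 57/2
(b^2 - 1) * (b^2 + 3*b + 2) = b^4 + 3*b^3 + b^2 - 3*b - 2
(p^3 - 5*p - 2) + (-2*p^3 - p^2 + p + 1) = -p^3 - p^2 - 4*p - 1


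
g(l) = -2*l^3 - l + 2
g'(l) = -6*l^2 - 1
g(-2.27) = 27.66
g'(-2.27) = -31.92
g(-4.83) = 232.19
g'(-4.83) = -140.97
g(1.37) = -4.51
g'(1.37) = -12.26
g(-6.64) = 594.15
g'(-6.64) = -265.54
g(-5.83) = 404.14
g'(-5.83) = -204.93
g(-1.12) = 5.93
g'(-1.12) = -8.53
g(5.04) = -259.09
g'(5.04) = -153.41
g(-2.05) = 21.28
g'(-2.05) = -26.22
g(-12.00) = 3470.00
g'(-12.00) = -865.00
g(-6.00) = 440.00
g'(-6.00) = -217.00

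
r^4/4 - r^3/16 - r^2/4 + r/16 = r*(r/4 + 1/4)*(r - 1)*(r - 1/4)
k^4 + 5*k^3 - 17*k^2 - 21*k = k*(k - 3)*(k + 1)*(k + 7)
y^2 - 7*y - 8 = (y - 8)*(y + 1)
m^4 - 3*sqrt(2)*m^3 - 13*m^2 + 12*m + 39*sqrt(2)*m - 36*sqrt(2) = (m - 3)*(m - 1)*(m + 4)*(m - 3*sqrt(2))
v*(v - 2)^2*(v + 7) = v^4 + 3*v^3 - 24*v^2 + 28*v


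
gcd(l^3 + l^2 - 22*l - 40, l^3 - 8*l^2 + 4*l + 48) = l + 2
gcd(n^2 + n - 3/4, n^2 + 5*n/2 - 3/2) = n - 1/2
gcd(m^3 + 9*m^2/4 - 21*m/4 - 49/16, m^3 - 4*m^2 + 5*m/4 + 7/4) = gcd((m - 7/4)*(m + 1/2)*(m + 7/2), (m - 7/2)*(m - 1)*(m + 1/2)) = m + 1/2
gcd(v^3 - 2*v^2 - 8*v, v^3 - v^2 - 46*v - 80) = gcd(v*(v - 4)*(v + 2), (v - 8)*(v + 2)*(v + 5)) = v + 2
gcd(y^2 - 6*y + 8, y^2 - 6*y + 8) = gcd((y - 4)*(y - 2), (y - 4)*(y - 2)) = y^2 - 6*y + 8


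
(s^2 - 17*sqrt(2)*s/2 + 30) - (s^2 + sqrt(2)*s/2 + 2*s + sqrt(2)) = -9*sqrt(2)*s - 2*s - sqrt(2) + 30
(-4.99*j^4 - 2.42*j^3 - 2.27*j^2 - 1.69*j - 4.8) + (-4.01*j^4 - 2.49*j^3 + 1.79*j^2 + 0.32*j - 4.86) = -9.0*j^4 - 4.91*j^3 - 0.48*j^2 - 1.37*j - 9.66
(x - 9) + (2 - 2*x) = -x - 7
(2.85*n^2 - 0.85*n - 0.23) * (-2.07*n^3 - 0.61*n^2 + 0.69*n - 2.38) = -5.8995*n^5 + 0.0209999999999999*n^4 + 2.9611*n^3 - 7.2292*n^2 + 1.8643*n + 0.5474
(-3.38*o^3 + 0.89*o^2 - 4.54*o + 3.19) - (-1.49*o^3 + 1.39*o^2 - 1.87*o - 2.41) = -1.89*o^3 - 0.5*o^2 - 2.67*o + 5.6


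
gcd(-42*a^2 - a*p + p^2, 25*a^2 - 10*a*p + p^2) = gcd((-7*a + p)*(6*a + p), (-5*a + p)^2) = 1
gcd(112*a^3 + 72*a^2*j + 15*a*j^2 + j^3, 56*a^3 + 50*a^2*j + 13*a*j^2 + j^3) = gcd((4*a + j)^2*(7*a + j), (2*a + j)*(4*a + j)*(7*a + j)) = 28*a^2 + 11*a*j + j^2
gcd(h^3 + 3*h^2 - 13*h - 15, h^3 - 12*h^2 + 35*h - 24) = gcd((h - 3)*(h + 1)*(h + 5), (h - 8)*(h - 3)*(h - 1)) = h - 3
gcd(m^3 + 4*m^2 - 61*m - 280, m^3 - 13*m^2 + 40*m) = m - 8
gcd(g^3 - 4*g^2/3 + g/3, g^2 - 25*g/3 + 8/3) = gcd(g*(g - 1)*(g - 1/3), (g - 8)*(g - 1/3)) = g - 1/3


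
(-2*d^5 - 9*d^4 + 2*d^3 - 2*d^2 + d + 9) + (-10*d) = -2*d^5 - 9*d^4 + 2*d^3 - 2*d^2 - 9*d + 9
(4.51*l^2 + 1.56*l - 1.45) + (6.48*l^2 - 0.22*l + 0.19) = 10.99*l^2 + 1.34*l - 1.26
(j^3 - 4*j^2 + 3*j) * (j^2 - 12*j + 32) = j^5 - 16*j^4 + 83*j^3 - 164*j^2 + 96*j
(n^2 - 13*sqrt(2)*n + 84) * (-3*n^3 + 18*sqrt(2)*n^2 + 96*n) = -3*n^5 + 57*sqrt(2)*n^4 - 624*n^3 + 264*sqrt(2)*n^2 + 8064*n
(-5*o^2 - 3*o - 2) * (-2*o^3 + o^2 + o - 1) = 10*o^5 + o^4 - 4*o^3 + o + 2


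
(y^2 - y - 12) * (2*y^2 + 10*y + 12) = 2*y^4 + 8*y^3 - 22*y^2 - 132*y - 144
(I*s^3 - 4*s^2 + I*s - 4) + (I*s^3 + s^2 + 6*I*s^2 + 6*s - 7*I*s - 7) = 2*I*s^3 - 3*s^2 + 6*I*s^2 + 6*s - 6*I*s - 11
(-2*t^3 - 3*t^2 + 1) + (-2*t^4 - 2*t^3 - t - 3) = -2*t^4 - 4*t^3 - 3*t^2 - t - 2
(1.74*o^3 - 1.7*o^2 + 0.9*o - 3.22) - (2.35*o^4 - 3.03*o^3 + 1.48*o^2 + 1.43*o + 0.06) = -2.35*o^4 + 4.77*o^3 - 3.18*o^2 - 0.53*o - 3.28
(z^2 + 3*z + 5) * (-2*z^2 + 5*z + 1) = -2*z^4 - z^3 + 6*z^2 + 28*z + 5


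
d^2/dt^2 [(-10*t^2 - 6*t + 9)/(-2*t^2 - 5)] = 8*(6*t^3 - 102*t^2 - 45*t + 85)/(8*t^6 + 60*t^4 + 150*t^2 + 125)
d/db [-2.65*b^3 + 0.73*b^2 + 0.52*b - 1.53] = -7.95*b^2 + 1.46*b + 0.52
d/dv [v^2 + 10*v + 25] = 2*v + 10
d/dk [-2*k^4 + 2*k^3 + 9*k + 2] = -8*k^3 + 6*k^2 + 9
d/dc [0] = 0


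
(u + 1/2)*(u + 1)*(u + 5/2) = u^3 + 4*u^2 + 17*u/4 + 5/4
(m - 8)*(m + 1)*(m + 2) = m^3 - 5*m^2 - 22*m - 16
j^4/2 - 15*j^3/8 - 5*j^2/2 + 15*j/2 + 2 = (j/2 + 1)*(j - 4)*(j - 2)*(j + 1/4)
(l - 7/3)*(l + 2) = l^2 - l/3 - 14/3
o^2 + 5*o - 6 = (o - 1)*(o + 6)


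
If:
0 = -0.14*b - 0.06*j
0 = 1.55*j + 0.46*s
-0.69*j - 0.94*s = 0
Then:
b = 0.00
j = 0.00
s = 0.00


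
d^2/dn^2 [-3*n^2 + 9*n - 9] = -6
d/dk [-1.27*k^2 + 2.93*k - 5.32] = 2.93 - 2.54*k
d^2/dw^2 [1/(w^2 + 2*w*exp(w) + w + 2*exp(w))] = 2*(-(w*exp(w) + 3*exp(w) + 1)*(w^2 + 2*w*exp(w) + w + 2*exp(w)) + (2*w*exp(w) + 2*w + 4*exp(w) + 1)^2)/(w^2 + 2*w*exp(w) + w + 2*exp(w))^3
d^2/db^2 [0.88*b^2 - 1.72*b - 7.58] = 1.76000000000000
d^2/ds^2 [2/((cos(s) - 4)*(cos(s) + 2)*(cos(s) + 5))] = 6*(-8*(1 - cos(s)^2)^2 + 4*sin(s)^6 + cos(s)^6 - 11*cos(s)^5 - 50*cos(s)^3 - 290*cos(s)^2 + 212*cos(s) + 300)/((cos(s) - 4)^3*(cos(s) + 2)^3*(cos(s) + 5)^3)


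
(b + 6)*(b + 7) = b^2 + 13*b + 42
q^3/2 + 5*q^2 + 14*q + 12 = (q/2 + 1)*(q + 2)*(q + 6)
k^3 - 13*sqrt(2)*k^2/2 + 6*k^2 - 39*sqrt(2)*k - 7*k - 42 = (k + 6)*(k - 7*sqrt(2))*(k + sqrt(2)/2)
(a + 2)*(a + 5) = a^2 + 7*a + 10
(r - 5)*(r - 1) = r^2 - 6*r + 5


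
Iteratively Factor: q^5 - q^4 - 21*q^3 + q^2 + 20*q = (q)*(q^4 - q^3 - 21*q^2 + q + 20) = q*(q + 4)*(q^3 - 5*q^2 - q + 5) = q*(q - 1)*(q + 4)*(q^2 - 4*q - 5) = q*(q - 5)*(q - 1)*(q + 4)*(q + 1)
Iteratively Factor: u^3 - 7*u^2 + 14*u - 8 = (u - 4)*(u^2 - 3*u + 2) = (u - 4)*(u - 1)*(u - 2)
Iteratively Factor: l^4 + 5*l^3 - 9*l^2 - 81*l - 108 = (l + 3)*(l^3 + 2*l^2 - 15*l - 36) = (l + 3)^2*(l^2 - l - 12) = (l + 3)^3*(l - 4)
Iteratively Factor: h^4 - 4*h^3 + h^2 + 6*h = (h + 1)*(h^3 - 5*h^2 + 6*h) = h*(h + 1)*(h^2 - 5*h + 6) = h*(h - 3)*(h + 1)*(h - 2)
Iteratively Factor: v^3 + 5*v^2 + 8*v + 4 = (v + 1)*(v^2 + 4*v + 4) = (v + 1)*(v + 2)*(v + 2)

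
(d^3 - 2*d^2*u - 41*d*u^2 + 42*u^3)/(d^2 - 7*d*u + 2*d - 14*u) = (d^2 + 5*d*u - 6*u^2)/(d + 2)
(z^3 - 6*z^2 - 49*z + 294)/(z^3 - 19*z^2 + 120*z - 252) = (z + 7)/(z - 6)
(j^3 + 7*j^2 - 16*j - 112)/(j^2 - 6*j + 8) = (j^2 + 11*j + 28)/(j - 2)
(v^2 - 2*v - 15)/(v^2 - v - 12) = (v - 5)/(v - 4)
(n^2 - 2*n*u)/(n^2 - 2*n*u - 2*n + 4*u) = n/(n - 2)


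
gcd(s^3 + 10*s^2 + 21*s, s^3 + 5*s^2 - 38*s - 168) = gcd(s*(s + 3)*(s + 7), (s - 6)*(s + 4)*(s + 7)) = s + 7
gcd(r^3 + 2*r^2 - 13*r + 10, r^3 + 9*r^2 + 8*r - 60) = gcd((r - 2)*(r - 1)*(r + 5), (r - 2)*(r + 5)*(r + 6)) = r^2 + 3*r - 10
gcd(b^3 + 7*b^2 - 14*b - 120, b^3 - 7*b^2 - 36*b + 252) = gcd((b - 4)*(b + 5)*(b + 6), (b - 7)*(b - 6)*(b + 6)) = b + 6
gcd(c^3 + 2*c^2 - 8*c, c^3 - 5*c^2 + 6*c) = c^2 - 2*c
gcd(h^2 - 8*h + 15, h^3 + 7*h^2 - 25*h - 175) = h - 5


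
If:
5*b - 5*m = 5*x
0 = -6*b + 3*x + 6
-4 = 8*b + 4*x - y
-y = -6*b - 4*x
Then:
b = -2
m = 4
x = -6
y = -36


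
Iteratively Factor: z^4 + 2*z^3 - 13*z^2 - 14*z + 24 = (z + 4)*(z^3 - 2*z^2 - 5*z + 6) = (z - 1)*(z + 4)*(z^2 - z - 6) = (z - 1)*(z + 2)*(z + 4)*(z - 3)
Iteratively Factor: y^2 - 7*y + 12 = (y - 4)*(y - 3)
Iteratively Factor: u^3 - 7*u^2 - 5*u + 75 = (u + 3)*(u^2 - 10*u + 25) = (u - 5)*(u + 3)*(u - 5)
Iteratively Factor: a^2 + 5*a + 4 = (a + 4)*(a + 1)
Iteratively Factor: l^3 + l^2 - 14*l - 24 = (l + 3)*(l^2 - 2*l - 8) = (l + 2)*(l + 3)*(l - 4)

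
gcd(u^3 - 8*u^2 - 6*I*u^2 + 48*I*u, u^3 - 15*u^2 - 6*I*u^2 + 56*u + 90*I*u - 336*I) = u^2 + u*(-8 - 6*I) + 48*I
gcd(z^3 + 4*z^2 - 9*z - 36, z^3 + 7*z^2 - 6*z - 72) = z^2 + z - 12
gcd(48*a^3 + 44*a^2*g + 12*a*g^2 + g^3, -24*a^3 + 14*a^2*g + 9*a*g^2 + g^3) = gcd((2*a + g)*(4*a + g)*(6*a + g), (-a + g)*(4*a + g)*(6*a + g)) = 24*a^2 + 10*a*g + g^2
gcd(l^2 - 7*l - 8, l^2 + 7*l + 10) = 1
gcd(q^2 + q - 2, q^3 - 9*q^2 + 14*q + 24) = 1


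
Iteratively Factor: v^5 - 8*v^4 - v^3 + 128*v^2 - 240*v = (v - 5)*(v^4 - 3*v^3 - 16*v^2 + 48*v) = (v - 5)*(v + 4)*(v^3 - 7*v^2 + 12*v) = v*(v - 5)*(v + 4)*(v^2 - 7*v + 12) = v*(v - 5)*(v - 3)*(v + 4)*(v - 4)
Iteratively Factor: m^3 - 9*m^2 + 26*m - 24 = (m - 2)*(m^2 - 7*m + 12) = (m - 3)*(m - 2)*(m - 4)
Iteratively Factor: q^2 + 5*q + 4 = (q + 1)*(q + 4)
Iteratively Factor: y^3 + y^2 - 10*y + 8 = (y - 2)*(y^2 + 3*y - 4) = (y - 2)*(y + 4)*(y - 1)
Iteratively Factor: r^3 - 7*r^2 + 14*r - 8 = (r - 2)*(r^2 - 5*r + 4) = (r - 4)*(r - 2)*(r - 1)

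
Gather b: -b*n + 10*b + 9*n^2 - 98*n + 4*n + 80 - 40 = b*(10 - n) + 9*n^2 - 94*n + 40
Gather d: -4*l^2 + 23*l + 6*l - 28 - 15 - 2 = -4*l^2 + 29*l - 45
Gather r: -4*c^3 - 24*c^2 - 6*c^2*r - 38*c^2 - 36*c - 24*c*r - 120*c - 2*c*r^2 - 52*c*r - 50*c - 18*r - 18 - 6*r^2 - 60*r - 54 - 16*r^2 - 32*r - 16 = -4*c^3 - 62*c^2 - 206*c + r^2*(-2*c - 22) + r*(-6*c^2 - 76*c - 110) - 88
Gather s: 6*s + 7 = 6*s + 7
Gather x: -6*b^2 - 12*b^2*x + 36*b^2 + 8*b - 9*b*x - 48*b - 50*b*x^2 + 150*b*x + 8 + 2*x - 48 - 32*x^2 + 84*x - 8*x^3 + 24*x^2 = 30*b^2 - 40*b - 8*x^3 + x^2*(-50*b - 8) + x*(-12*b^2 + 141*b + 86) - 40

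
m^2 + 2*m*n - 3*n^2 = (m - n)*(m + 3*n)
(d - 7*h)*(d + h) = d^2 - 6*d*h - 7*h^2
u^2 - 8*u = u*(u - 8)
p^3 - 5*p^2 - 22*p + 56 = (p - 7)*(p - 2)*(p + 4)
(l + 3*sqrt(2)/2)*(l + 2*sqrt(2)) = l^2 + 7*sqrt(2)*l/2 + 6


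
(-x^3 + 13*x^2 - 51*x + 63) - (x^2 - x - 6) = -x^3 + 12*x^2 - 50*x + 69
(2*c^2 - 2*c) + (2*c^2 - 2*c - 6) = 4*c^2 - 4*c - 6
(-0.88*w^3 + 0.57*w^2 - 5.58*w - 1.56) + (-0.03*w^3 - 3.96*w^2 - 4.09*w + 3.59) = -0.91*w^3 - 3.39*w^2 - 9.67*w + 2.03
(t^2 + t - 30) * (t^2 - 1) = t^4 + t^3 - 31*t^2 - t + 30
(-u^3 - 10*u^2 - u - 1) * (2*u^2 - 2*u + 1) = -2*u^5 - 18*u^4 + 17*u^3 - 10*u^2 + u - 1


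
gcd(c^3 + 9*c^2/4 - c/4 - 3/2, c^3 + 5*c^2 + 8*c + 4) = c^2 + 3*c + 2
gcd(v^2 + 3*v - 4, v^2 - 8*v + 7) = v - 1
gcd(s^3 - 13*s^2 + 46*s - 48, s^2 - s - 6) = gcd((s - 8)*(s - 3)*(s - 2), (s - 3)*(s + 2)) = s - 3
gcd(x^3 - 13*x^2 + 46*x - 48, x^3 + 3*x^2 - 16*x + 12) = x - 2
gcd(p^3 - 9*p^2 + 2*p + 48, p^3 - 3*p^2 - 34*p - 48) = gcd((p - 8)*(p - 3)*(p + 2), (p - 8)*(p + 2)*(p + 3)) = p^2 - 6*p - 16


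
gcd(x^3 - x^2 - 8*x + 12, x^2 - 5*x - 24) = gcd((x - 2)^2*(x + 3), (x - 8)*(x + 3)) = x + 3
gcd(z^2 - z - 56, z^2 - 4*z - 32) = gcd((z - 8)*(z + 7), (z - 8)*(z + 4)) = z - 8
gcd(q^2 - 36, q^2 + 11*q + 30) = q + 6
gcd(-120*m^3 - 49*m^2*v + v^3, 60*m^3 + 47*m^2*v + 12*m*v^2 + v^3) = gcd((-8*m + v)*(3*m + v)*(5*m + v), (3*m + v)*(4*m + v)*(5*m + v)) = 15*m^2 + 8*m*v + v^2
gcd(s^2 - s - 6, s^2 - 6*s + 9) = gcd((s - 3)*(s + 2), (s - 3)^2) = s - 3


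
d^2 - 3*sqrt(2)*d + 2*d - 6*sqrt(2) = (d + 2)*(d - 3*sqrt(2))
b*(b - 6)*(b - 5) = b^3 - 11*b^2 + 30*b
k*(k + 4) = k^2 + 4*k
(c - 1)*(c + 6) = c^2 + 5*c - 6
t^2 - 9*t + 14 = (t - 7)*(t - 2)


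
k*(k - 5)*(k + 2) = k^3 - 3*k^2 - 10*k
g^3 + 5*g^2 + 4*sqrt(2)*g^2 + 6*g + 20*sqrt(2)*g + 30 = (g + 5)*(g + sqrt(2))*(g + 3*sqrt(2))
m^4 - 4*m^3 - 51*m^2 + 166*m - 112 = (m - 8)*(m - 2)*(m - 1)*(m + 7)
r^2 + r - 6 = (r - 2)*(r + 3)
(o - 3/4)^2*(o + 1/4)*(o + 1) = o^4 - o^3/4 - 17*o^2/16 + 21*o/64 + 9/64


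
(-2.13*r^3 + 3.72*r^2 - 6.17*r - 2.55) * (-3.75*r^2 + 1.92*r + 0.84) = 7.9875*r^5 - 18.0396*r^4 + 28.4907*r^3 + 0.840900000000001*r^2 - 10.0788*r - 2.142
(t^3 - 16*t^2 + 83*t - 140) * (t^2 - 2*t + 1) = t^5 - 18*t^4 + 116*t^3 - 322*t^2 + 363*t - 140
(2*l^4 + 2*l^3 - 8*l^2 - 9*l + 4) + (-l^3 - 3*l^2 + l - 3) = 2*l^4 + l^3 - 11*l^2 - 8*l + 1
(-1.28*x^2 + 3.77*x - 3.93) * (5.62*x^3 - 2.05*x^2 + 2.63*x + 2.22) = -7.1936*x^5 + 23.8114*x^4 - 33.1815*x^3 + 15.13*x^2 - 1.9665*x - 8.7246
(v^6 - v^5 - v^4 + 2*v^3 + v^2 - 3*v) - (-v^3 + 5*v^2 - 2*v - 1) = v^6 - v^5 - v^4 + 3*v^3 - 4*v^2 - v + 1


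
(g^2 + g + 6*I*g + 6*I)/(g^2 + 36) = (g + 1)/(g - 6*I)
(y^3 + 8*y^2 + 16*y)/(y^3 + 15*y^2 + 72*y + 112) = y/(y + 7)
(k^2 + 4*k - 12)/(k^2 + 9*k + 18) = (k - 2)/(k + 3)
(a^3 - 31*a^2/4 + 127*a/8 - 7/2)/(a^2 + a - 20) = (8*a^2 - 30*a + 7)/(8*(a + 5))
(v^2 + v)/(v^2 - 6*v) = (v + 1)/(v - 6)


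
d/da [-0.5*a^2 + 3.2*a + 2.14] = 3.2 - 1.0*a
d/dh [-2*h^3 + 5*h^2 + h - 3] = -6*h^2 + 10*h + 1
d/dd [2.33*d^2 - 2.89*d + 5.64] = 4.66*d - 2.89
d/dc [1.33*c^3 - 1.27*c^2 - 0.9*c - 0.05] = 3.99*c^2 - 2.54*c - 0.9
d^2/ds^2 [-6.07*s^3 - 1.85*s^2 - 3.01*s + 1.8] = -36.42*s - 3.7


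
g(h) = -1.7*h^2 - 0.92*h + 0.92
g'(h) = -3.4*h - 0.92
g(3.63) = -24.82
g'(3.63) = -13.26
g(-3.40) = -15.60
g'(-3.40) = 10.64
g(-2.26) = -5.68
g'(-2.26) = 6.76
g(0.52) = -0.02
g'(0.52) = -2.69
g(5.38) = -53.24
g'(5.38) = -19.21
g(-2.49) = -7.33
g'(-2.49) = 7.55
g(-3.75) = -19.54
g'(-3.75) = 11.83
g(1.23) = -2.78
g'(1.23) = -5.10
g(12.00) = -254.92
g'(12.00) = -41.72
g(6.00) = -65.80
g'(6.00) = -21.32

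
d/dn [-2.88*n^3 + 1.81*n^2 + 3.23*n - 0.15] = -8.64*n^2 + 3.62*n + 3.23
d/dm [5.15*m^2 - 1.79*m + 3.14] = 10.3*m - 1.79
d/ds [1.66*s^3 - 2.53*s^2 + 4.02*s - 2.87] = 4.98*s^2 - 5.06*s + 4.02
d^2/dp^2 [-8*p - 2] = 0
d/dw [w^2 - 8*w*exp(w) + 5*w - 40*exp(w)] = -8*w*exp(w) + 2*w - 48*exp(w) + 5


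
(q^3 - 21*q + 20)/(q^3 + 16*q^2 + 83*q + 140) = (q^2 - 5*q + 4)/(q^2 + 11*q + 28)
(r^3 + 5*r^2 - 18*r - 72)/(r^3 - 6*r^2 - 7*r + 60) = (r + 6)/(r - 5)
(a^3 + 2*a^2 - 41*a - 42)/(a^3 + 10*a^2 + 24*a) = (a^3 + 2*a^2 - 41*a - 42)/(a*(a^2 + 10*a + 24))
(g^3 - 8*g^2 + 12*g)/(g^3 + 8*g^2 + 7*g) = (g^2 - 8*g + 12)/(g^2 + 8*g + 7)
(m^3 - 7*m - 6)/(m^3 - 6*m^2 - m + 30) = (m + 1)/(m - 5)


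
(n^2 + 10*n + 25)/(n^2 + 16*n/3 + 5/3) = 3*(n + 5)/(3*n + 1)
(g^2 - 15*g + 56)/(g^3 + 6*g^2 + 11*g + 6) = (g^2 - 15*g + 56)/(g^3 + 6*g^2 + 11*g + 6)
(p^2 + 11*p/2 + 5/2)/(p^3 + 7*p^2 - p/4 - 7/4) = 2*(p + 5)/(2*p^2 + 13*p - 7)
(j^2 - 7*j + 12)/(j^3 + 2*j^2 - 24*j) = (j - 3)/(j*(j + 6))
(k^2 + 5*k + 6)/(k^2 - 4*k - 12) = (k + 3)/(k - 6)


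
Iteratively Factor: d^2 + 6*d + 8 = (d + 4)*(d + 2)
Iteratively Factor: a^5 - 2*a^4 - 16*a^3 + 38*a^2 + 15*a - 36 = (a + 1)*(a^4 - 3*a^3 - 13*a^2 + 51*a - 36) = (a + 1)*(a + 4)*(a^3 - 7*a^2 + 15*a - 9) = (a - 1)*(a + 1)*(a + 4)*(a^2 - 6*a + 9) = (a - 3)*(a - 1)*(a + 1)*(a + 4)*(a - 3)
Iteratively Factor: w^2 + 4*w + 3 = (w + 3)*(w + 1)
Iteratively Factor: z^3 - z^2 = (z - 1)*(z^2) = z*(z - 1)*(z)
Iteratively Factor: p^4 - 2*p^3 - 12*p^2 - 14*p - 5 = (p - 5)*(p^3 + 3*p^2 + 3*p + 1) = (p - 5)*(p + 1)*(p^2 + 2*p + 1) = (p - 5)*(p + 1)^2*(p + 1)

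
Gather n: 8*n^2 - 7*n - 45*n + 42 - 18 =8*n^2 - 52*n + 24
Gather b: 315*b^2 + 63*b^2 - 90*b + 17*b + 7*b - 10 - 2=378*b^2 - 66*b - 12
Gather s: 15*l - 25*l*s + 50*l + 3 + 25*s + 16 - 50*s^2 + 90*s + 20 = 65*l - 50*s^2 + s*(115 - 25*l) + 39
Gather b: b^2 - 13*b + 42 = b^2 - 13*b + 42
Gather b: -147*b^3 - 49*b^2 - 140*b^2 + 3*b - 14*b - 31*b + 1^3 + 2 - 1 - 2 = -147*b^3 - 189*b^2 - 42*b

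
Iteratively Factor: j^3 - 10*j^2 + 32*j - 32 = (j - 2)*(j^2 - 8*j + 16) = (j - 4)*(j - 2)*(j - 4)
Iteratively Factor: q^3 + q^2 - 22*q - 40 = (q - 5)*(q^2 + 6*q + 8) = (q - 5)*(q + 2)*(q + 4)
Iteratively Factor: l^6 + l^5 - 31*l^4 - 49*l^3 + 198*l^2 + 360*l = (l + 3)*(l^5 - 2*l^4 - 25*l^3 + 26*l^2 + 120*l) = (l - 3)*(l + 3)*(l^4 + l^3 - 22*l^2 - 40*l) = l*(l - 3)*(l + 3)*(l^3 + l^2 - 22*l - 40) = l*(l - 3)*(l + 3)*(l + 4)*(l^2 - 3*l - 10) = l*(l - 3)*(l + 2)*(l + 3)*(l + 4)*(l - 5)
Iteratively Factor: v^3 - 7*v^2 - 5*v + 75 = (v - 5)*(v^2 - 2*v - 15) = (v - 5)*(v + 3)*(v - 5)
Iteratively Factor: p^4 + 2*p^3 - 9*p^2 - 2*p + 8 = (p + 4)*(p^3 - 2*p^2 - p + 2) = (p + 1)*(p + 4)*(p^2 - 3*p + 2) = (p - 1)*(p + 1)*(p + 4)*(p - 2)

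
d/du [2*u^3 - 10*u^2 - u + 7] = 6*u^2 - 20*u - 1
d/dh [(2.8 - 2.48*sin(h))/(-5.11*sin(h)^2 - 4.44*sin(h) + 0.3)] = (-12.6728*sin(h)^2 + 28.616*sin(h) + 11.688)*cos(h)/(26.1121*sin(h)^4 + 45.3768*sin(h)^3 + 16.6476*sin(h)^2 - 2.664*sin(h) + 0.09)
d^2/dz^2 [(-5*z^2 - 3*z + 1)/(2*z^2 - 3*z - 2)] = 2*(-42*z^3 - 48*z^2 - 54*z + 11)/(8*z^6 - 36*z^5 + 30*z^4 + 45*z^3 - 30*z^2 - 36*z - 8)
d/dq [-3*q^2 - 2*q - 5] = -6*q - 2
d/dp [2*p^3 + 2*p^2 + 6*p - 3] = 6*p^2 + 4*p + 6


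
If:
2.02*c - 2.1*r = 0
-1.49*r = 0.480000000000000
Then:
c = -0.33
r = -0.32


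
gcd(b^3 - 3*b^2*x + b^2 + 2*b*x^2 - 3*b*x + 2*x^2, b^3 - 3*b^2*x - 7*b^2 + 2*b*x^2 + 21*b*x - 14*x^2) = b^2 - 3*b*x + 2*x^2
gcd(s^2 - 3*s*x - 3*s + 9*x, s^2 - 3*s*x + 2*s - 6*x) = -s + 3*x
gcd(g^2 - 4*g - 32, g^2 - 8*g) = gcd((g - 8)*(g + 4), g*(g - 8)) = g - 8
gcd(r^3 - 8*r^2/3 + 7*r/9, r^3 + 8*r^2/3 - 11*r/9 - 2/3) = 1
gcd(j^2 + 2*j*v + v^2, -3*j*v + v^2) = 1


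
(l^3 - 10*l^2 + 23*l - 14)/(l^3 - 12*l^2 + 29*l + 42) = (l^2 - 3*l + 2)/(l^2 - 5*l - 6)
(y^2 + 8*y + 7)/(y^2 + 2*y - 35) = (y + 1)/(y - 5)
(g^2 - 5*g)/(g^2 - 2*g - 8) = g*(5 - g)/(-g^2 + 2*g + 8)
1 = 1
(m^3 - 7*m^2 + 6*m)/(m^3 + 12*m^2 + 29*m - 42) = m*(m - 6)/(m^2 + 13*m + 42)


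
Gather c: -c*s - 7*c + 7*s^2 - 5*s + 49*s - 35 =c*(-s - 7) + 7*s^2 + 44*s - 35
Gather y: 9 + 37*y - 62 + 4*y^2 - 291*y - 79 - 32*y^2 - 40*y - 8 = -28*y^2 - 294*y - 140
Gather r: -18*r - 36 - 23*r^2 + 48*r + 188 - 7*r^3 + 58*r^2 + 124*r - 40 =-7*r^3 + 35*r^2 + 154*r + 112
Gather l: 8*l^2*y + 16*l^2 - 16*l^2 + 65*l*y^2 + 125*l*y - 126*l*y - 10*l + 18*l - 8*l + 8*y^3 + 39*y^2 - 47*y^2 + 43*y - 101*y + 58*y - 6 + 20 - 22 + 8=8*l^2*y + l*(65*y^2 - y) + 8*y^3 - 8*y^2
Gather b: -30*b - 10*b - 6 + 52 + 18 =64 - 40*b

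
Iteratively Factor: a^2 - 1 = (a + 1)*(a - 1)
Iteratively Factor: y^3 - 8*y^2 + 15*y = (y - 5)*(y^2 - 3*y) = (y - 5)*(y - 3)*(y)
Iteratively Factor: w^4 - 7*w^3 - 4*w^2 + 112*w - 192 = (w - 3)*(w^3 - 4*w^2 - 16*w + 64) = (w - 3)*(w + 4)*(w^2 - 8*w + 16) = (w - 4)*(w - 3)*(w + 4)*(w - 4)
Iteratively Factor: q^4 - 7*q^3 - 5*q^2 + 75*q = (q)*(q^3 - 7*q^2 - 5*q + 75) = q*(q + 3)*(q^2 - 10*q + 25) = q*(q - 5)*(q + 3)*(q - 5)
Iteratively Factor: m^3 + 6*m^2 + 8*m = (m)*(m^2 + 6*m + 8) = m*(m + 4)*(m + 2)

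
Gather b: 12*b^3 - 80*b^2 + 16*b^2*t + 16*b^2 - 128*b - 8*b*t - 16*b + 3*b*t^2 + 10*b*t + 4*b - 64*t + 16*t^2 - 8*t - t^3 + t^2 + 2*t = 12*b^3 + b^2*(16*t - 64) + b*(3*t^2 + 2*t - 140) - t^3 + 17*t^2 - 70*t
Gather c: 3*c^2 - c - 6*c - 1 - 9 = 3*c^2 - 7*c - 10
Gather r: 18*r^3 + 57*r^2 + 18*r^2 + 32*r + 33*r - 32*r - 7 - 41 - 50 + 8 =18*r^3 + 75*r^2 + 33*r - 90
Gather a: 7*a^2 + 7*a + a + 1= 7*a^2 + 8*a + 1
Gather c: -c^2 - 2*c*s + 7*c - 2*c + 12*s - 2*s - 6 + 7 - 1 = -c^2 + c*(5 - 2*s) + 10*s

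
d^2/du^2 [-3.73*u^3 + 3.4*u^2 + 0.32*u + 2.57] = 6.8 - 22.38*u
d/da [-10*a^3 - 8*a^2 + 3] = 2*a*(-15*a - 8)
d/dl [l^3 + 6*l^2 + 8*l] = 3*l^2 + 12*l + 8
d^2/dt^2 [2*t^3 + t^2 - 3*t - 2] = 12*t + 2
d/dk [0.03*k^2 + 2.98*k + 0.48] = 0.06*k + 2.98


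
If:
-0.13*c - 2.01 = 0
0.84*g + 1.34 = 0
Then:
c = -15.46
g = -1.60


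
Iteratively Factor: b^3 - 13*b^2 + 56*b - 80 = (b - 4)*(b^2 - 9*b + 20) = (b - 4)^2*(b - 5)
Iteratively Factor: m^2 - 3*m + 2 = (m - 1)*(m - 2)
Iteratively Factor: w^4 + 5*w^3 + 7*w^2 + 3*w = (w + 1)*(w^3 + 4*w^2 + 3*w) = (w + 1)^2*(w^2 + 3*w) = w*(w + 1)^2*(w + 3)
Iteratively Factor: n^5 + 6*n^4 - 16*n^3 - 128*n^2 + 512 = (n + 4)*(n^4 + 2*n^3 - 24*n^2 - 32*n + 128) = (n + 4)^2*(n^3 - 2*n^2 - 16*n + 32) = (n + 4)^3*(n^2 - 6*n + 8) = (n - 4)*(n + 4)^3*(n - 2)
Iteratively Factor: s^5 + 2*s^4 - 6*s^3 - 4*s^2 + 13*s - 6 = (s + 2)*(s^4 - 6*s^2 + 8*s - 3) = (s - 1)*(s + 2)*(s^3 + s^2 - 5*s + 3) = (s - 1)^2*(s + 2)*(s^2 + 2*s - 3) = (s - 1)^2*(s + 2)*(s + 3)*(s - 1)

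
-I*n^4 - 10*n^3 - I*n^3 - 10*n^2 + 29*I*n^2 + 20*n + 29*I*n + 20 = (n - 5*I)*(n - 4*I)*(n - I)*(-I*n - I)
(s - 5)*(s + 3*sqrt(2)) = s^2 - 5*s + 3*sqrt(2)*s - 15*sqrt(2)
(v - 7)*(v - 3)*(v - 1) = v^3 - 11*v^2 + 31*v - 21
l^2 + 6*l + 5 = (l + 1)*(l + 5)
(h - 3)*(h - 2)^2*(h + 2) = h^4 - 5*h^3 + 2*h^2 + 20*h - 24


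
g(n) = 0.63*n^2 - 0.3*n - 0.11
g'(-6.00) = -7.86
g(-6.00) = 24.37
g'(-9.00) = -11.64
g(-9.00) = 53.62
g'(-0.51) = -0.94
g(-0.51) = 0.21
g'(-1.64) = -2.37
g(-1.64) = 2.08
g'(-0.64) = -1.11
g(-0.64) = 0.34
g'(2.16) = 2.42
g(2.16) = 2.18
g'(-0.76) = -1.26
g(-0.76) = 0.48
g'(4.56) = 5.45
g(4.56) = 11.62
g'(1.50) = 1.59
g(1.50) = 0.86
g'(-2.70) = -3.70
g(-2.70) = 5.29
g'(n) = 1.26*n - 0.3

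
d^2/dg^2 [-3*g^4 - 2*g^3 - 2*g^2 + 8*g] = -36*g^2 - 12*g - 4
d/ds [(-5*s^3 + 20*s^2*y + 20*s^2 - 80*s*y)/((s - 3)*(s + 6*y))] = 5*(s*(s - 3)*(s^2 - 4*s*y - 4*s + 16*y) + s*(s + 6*y)*(s^2 - 4*s*y - 4*s + 16*y) + (s - 3)*(s + 6*y)*(-3*s^2 + 8*s*y + 8*s - 16*y))/((s - 3)^2*(s + 6*y)^2)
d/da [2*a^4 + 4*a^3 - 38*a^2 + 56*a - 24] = 8*a^3 + 12*a^2 - 76*a + 56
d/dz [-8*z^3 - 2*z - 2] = -24*z^2 - 2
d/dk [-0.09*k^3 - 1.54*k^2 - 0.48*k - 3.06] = -0.27*k^2 - 3.08*k - 0.48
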